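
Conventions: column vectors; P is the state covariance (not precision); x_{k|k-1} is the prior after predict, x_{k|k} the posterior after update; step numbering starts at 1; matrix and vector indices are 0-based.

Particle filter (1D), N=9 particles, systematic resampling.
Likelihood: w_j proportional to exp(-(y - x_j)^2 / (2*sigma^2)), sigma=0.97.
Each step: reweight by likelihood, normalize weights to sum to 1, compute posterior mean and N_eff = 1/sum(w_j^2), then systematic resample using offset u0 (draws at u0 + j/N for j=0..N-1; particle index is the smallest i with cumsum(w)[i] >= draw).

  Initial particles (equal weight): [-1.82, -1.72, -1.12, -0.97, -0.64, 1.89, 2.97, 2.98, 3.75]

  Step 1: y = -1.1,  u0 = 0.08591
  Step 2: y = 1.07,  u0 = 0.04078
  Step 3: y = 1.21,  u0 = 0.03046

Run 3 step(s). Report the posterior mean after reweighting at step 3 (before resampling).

step 1: w=[0.1699, 0.1825, 0.2238, 0.2218, 0.2000, 0.0019, 0.0000, 0.0000, 0.0000]  mean=-1.2131  Neff=4.9639  idx=[0, 1, 1, 2, 2, 3, 3, 4, 4]
step 2: w=[0.0140, 0.0190, 0.0190, 0.0928, 0.0928, 0.1301, 0.1301, 0.2511, 0.2511]  mean=-0.8725  Neff=5.6154  idx=[2, 4, 5, 6, 6, 7, 7, 8, 8]
step 3: w=[0.0109, 0.0585, 0.0838, 0.0838, 0.0838, 0.1698, 0.1698, 0.1698, 0.1698]  mean=-0.7628  Neff=7.1454  idx=[1, 2, 4, 5, 5, 6, 7, 7, 8]

post_mean = -0.7628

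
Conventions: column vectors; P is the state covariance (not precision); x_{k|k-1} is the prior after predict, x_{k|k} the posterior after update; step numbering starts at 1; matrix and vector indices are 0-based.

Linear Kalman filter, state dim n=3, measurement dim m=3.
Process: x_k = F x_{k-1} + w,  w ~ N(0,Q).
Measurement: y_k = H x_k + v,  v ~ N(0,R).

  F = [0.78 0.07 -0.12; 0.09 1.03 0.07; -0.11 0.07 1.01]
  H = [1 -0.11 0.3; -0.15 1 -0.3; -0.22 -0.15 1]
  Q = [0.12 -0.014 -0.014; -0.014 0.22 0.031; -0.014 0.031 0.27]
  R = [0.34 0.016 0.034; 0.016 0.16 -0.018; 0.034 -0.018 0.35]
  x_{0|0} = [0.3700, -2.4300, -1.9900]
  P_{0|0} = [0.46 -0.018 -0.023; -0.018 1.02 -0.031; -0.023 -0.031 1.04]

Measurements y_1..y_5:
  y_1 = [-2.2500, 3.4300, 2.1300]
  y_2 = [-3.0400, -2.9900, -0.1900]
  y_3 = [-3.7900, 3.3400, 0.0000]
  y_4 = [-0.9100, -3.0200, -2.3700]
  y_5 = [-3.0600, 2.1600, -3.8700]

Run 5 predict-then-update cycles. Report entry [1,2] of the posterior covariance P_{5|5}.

step 1: x^-=[0.3573, -2.6089, -2.2207]  P^-=[0.4227 0.0712 -0.1957; 0.0712 1.3028 0.1411; -0.1957 0.1411 1.3425]  S=[0.7569 -0.1247 0.1516; -0.1247 1.4695 -0.4524; 0.1516 -0.4524 1.7907]  K=[0.5158 0.0261 -0.2043; 0.0740 0.9139 0.1855; 0.1126 0.0901 0.7751]  nu=[-2.2281, 5.4263, 4.0380]  x^+=[-1.4749, 2.9344, 1.1474]  P^+=[0.1761 0.0396 -0.0097; 0.0396 0.1758 0.0861; -0.0097 0.0861 0.2843]
step 2: x^-=[-1.0827, 2.9700, 1.5265]  P^-=[0.2368 0.0301 -0.0633; 0.0301 0.4290 0.1470; -0.0633 0.1470 0.5767]  S=[0.5796 -0.0173 0.0763; -0.0173 0.5433 -0.0946; 0.0763 -0.0946 0.9336]  K=[0.3914 0.0096 -0.1594; 0.0483 0.7280 0.1512; 0.0834 0.0784 0.6102]  nu=[-2.0886, -5.6644, -1.5092]  x^+=[-1.7138, -1.4828, -0.0127]  P^+=[0.1336 0.0280 -0.0091; 0.0280 0.1393 0.0685; -0.0091 0.0685 0.2233]
step 3: x^-=[-1.4391, -1.6824, 0.0719]  P^-=[0.2088 0.0177 -0.0535; 0.0177 0.3849 0.1234; -0.0535 0.1234 0.5113]  S=[0.5553 -0.0262 0.0765; -0.0262 0.5115 -0.0923; 0.0765 -0.0923 0.8678]  K=[0.3641 -0.0038 -0.1502; 0.0357 0.7026 0.1427; 0.0784 0.0660 0.5816]  nu=[-2.5576, 4.8281, -0.6408]  x^+=[-2.2921, 1.5270, -0.1829]  P^+=[0.1240 0.0237 -0.0093; 0.0237 0.1331 0.0637; -0.0093 0.0637 0.2125]
step 4: x^-=[-1.6590, 1.3537, 0.1743]  P^-=[0.2024 0.0138 -0.0521; 0.0138 0.3767 0.1177; -0.0521 0.1177 0.4997]  S=[0.5499 -0.0296 0.0770; -0.0296 0.5068 -0.0931; 0.0770 -0.0931 0.8565]  K=[0.3572 -0.0083 -0.1482; 0.0317 0.6973 0.1408; 0.0771 0.0622 0.5760]  nu=[0.8456, -4.5703, -2.7062]  x^+=[-0.9181, -2.1874, -1.6034]  P^+=[0.1216 0.0225 -0.0095; 0.0225 0.1317 0.0625; -0.0095 0.0625 0.2104]
step 5: x^-=[-0.6768, -2.4479, -1.6716]  P^-=[0.2008 0.0126 -0.0519; 0.0126 0.3748 0.1163; -0.0519 0.1163 0.4973]  S=[0.5485 -0.0306 0.0771; -0.0306 0.5058 -0.0934; 0.0771 -0.0934 0.8543]  K=[0.3554 -0.0096 -0.1478; 0.0306 0.6960 0.1404; 0.0766 0.0611 0.5749]  nu=[-2.1510, 4.0049, -2.7145]  x^+=[-1.0784, -0.1075, -3.1521]  P^+=[0.1210 0.0221 -0.0096; 0.0221 0.1313 0.0622; -0.0096 0.0622 0.2099]

P_post[1,2] = 0.0622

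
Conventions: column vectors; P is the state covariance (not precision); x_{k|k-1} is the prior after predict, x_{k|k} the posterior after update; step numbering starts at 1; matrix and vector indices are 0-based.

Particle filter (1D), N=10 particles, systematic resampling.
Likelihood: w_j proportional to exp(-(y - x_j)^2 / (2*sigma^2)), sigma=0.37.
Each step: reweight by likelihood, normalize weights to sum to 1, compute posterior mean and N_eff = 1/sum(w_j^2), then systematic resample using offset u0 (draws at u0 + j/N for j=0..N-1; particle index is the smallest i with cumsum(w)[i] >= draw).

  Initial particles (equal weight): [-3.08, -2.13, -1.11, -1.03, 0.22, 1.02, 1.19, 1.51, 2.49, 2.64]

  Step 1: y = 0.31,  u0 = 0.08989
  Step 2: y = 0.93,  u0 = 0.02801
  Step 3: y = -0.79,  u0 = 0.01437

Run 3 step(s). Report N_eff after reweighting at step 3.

N_eff = 4.0022

step 1: w=[0.0000, 0.0000, 0.0005, 0.0012, 0.8118, 0.1327, 0.0494, 0.0043, 0.0000, 0.0000]  mean=0.3775  Neff=1.4724  idx=[4, 4, 4, 4, 4, 4, 4, 4, 5, 6]
step 2: w=[0.0525, 0.0525, 0.0525, 0.0525, 0.0525, 0.0525, 0.0525, 0.0525, 0.3213, 0.2586]  mean=0.7279  Neff=5.2033  idx=[0, 2, 4, 6, 8, 8, 8, 8, 9, 9]
step 3: w=[0.2499, 0.2499, 0.2499, 0.2499, 0.0001, 0.0001, 0.0001, 0.0001, 0.0000, 0.0000]  mean=0.2202  Neff=4.0022  idx=[0, 0, 0, 1, 1, 2, 2, 2, 3, 3]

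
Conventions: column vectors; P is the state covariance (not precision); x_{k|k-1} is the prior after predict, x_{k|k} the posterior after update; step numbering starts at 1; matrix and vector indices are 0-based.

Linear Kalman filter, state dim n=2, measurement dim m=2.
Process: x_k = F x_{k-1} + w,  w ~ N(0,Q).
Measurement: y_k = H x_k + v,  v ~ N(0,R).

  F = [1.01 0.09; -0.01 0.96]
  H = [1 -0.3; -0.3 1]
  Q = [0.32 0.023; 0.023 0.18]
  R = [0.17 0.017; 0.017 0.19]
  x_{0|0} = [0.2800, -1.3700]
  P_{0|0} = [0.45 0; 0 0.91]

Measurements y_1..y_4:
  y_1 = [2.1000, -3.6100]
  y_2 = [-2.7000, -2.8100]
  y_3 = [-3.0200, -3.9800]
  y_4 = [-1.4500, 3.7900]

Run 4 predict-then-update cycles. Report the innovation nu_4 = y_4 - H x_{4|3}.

step 1: x^-=[0.1595, -1.3180]  P^-=[0.7864 0.0971; 0.0971 1.0187]  S=[0.9899 -0.4187; -0.4187 1.2212]  K=[0.8386 0.1738; 0.1545 0.8633]  nu=[1.5451, -2.2441]  x^+=[1.0651, -3.0166]  P^+=[0.1755 0.0999; 0.0999 0.1966]
step 2: x^-=[0.8043, -2.9066]  P^-=[0.5188 0.1350; 0.1350 0.3593]  S=[0.6401 -0.0993; -0.0993 0.5150]  K=[0.7638 0.1072; 0.1428 0.6466]  nu=[-4.3762, 0.3379]  x^+=[-2.5021, -3.3130]  P^+=[0.1557 0.0801; 0.0801 0.1493]
step 3: x^-=[-2.8253, -3.1555]  P^-=[0.4946 0.1119; 0.1119 0.3161]  S=[0.6259 -0.1042; -0.1042 0.4835]  K=[0.7510 0.0864; 0.1292 0.6122]  nu=[-1.1414, -1.6721]  x^+=[-3.8269, -4.3267]  P^+=[0.1515 0.0746; 0.0746 0.1409]
step 4: x^-=[-4.2546, -4.1153]  P^-=[0.4893 0.1060; 0.1060 0.3084]  S=[0.6235 -0.1068; -0.1068 0.4789]  K=[0.7478 0.0815; 0.1253 0.6056]  nu=[1.5700, 6.6289]  x^+=[-2.5401, 0.0961]  P^+=[0.1505 0.0734; 0.0734 0.1392]

innov = [1.5700, 6.6289]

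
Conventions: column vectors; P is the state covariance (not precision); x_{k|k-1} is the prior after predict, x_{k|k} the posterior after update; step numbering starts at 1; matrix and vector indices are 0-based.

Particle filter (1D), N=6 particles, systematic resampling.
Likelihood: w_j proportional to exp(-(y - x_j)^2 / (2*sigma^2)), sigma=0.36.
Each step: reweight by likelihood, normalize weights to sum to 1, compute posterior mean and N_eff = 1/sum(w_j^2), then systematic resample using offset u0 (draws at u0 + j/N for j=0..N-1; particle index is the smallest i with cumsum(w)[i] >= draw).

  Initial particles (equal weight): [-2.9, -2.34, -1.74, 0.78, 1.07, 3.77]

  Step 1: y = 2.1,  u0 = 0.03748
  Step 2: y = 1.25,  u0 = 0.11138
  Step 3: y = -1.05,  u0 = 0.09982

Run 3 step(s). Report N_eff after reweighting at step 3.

N_eff = 6.0000

step 1: w=[0.0000, 0.0000, 0.0000, 0.0672, 0.9316, 0.0012]  mean=1.0537  Neff=1.1462  idx=[3, 4, 4, 4, 4, 4]
step 2: w=[0.0881, 0.1824, 0.1824, 0.1824, 0.1824, 0.1824]  mean=1.0444  Neff=5.7449  idx=[1, 2, 2, 3, 4, 5]
step 3: w=[0.1667, 0.1667, 0.1667, 0.1667, 0.1667, 0.1667]  mean=1.0700  Neff=6.0000  idx=[0, 1, 2, 3, 4, 5]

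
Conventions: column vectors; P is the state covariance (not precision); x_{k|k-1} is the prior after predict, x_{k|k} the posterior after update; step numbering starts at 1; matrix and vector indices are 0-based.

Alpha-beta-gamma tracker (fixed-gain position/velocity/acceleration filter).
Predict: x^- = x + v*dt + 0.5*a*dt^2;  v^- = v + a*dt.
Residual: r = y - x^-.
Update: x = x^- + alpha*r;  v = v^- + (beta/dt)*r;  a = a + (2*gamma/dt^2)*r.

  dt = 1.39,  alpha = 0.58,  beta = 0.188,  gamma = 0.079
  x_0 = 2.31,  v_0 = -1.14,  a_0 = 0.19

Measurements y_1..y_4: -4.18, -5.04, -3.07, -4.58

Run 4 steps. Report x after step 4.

x_post = -5.7282

step 1: x_pred=0.9089  r=-5.0889  x^+=-2.0426  v^+=-1.5642  a^+=-0.2262
step 2: x_pred=-4.4353  r=-0.6047  x^+=-4.7860  v^+=-1.9603  a^+=-0.2756
step 3: x_pred=-7.7771  r=4.7071  x^+=-5.0470  v^+=-1.7068  a^+=0.1093
step 4: x_pred=-7.3138  r=2.7338  x^+=-5.7282  v^+=-1.1850  a^+=0.3329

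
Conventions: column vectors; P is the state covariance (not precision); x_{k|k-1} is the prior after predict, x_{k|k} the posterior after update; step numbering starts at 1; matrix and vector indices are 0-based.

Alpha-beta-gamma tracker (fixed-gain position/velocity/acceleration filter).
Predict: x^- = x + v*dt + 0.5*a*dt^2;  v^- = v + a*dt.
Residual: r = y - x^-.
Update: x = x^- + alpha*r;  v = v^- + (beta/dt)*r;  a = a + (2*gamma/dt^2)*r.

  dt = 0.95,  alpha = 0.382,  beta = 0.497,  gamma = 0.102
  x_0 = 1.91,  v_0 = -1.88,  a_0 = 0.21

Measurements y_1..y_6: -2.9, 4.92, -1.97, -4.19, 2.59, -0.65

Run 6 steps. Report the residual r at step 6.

resid = -1.9231

step 1: x_pred=0.2188  r=-3.1188  x^+=-0.9726  v^+=-3.3121  a^+=-0.4950
step 2: x_pred=-4.3425  r=9.2625  x^+=-0.8042  v^+=1.0634  a^+=1.5987
step 3: x_pred=0.9275  r=-2.8975  x^+=-0.1794  v^+=1.0664  a^+=0.9438
step 4: x_pred=1.2595  r=-5.4495  x^+=-0.8222  v^+=-0.8880  a^+=-0.2880
step 5: x_pred=-1.7958  r=4.3858  x^+=-0.1204  v^+=1.1328  a^+=0.7033
step 6: x_pred=1.2731  r=-1.9231  x^+=0.5385  v^+=0.7949  a^+=0.2686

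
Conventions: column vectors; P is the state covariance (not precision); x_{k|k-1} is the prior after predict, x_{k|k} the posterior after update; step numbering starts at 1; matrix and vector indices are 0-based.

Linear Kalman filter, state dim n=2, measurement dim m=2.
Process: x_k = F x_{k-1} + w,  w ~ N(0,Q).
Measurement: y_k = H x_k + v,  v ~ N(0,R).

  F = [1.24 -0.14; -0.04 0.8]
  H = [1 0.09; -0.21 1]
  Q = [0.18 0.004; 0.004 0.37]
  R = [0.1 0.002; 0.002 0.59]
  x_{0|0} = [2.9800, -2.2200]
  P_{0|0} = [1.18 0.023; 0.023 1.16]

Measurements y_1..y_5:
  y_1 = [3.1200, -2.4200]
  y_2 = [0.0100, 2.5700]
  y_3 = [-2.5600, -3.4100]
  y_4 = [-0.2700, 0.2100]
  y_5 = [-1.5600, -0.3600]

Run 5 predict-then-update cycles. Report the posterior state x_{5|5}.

x_post = [-1.2971, -0.5265]

step 1: x^-=[4.0060, -1.8952]  P^-=[2.0091 -0.1615; -0.1615 1.1128]  S=[2.0891 -0.4782; -0.4782 1.8592]  K=[0.9382 -0.0725; 0.1188 0.6473]  nu=[-0.7154, 0.3165]  x^+=[3.3119, -1.7753]  P^+=[0.0955 -0.0208; -0.0208 0.3778]
step 2: x^-=[4.3553, -1.5528]  P^-=[0.3415 -0.0638; -0.0638 0.6133]  S=[0.4350 -0.0772; -0.0772 1.2451]  K=[0.7610 -0.0617; 0.0702 0.5076]  nu=[-4.2055, 5.0374]  x^+=[0.8441, 0.7093]  P^+=[0.0776 -0.0186; -0.0186 0.2957]
step 3: x^-=[0.9474, 0.5336]  P^-=[0.3116 -0.0515; -0.0515 0.5606]  S=[0.4069 -0.0635; -0.0635 1.1860]  K=[0.7453 -0.0587; 0.0732 0.4857]  nu=[-3.5554, -3.7447]  x^+=[-1.4827, -1.5456]  P^+=[0.0760 -0.0172; -0.0172 0.2831]
step 4: x^-=[-1.6222, -1.1772]  P^-=[0.3083 -0.0486; -0.0486 0.5524]  S=[0.4040 -0.0607; -0.0607 1.1764]  K=[0.7435 -0.0580; 0.0752 0.4821]  nu=[1.4581, 1.0465]  x^+=[-0.5987, -0.5630]  P^+=[0.0758 -0.0168; -0.0168 0.2811]
step 5: x^-=[-0.6636, -0.4265]  P^-=[0.3078 -0.0480; -0.0480 0.5511]  S=[0.4036 -0.0601; -0.0601 1.1748]  K=[0.7433 -0.0578; 0.0757 0.4815]  nu=[-0.8581, -0.0729]  x^+=[-1.2971, -0.5265]  P^+=[0.0757 -0.0167; -0.0167 0.2807]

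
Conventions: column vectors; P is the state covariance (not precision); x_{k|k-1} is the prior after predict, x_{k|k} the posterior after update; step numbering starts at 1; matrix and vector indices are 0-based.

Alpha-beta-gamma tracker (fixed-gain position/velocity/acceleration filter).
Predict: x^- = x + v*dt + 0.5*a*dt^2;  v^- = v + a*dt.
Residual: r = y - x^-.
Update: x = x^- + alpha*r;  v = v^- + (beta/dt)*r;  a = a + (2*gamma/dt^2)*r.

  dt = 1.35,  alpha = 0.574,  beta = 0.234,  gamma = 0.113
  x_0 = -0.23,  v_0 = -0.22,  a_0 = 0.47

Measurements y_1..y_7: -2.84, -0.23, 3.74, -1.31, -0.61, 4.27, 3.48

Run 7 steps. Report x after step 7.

step 1: x_pred=-0.0987  r=-2.7413  x^+=-1.6722  v^+=-0.0607  a^+=0.1301
step 2: x_pred=-1.6356  r=1.4056  x^+=-0.8288  v^+=0.3586  a^+=0.3044
step 3: x_pred=-0.0674  r=3.8074  x^+=2.1181  v^+=1.4294  a^+=0.7765
step 4: x_pred=4.7553  r=-6.0653  x^+=1.2738  v^+=1.4263  a^+=0.0244
step 5: x_pred=3.2216  r=-3.8316  x^+=1.0223  v^+=0.7951  a^+=-0.4508
step 6: x_pred=1.6849  r=2.5851  x^+=3.1687  v^+=0.6346  a^+=-0.1302
step 7: x_pred=3.9068  r=-0.4268  x^+=3.6618  v^+=0.3849  a^+=-0.1831

x_post = 3.6618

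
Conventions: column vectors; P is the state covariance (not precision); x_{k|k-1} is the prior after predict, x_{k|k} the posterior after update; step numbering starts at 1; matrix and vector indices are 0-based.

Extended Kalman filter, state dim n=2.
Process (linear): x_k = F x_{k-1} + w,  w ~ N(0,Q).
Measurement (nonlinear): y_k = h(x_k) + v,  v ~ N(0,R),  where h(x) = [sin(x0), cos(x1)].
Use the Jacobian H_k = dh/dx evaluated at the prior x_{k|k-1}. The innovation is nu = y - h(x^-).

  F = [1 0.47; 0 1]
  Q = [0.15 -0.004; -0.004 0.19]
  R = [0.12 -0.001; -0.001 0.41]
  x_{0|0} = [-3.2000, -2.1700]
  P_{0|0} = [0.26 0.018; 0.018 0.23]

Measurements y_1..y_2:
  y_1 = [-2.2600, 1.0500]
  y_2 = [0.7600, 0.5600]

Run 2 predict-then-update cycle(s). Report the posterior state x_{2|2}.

x_post = [-0.6659, -0.7802]

step 1: x^-=[-4.2199, -2.1700]  P^-=[0.4777 0.1221; 0.1221 0.4200]  H_jac=[-0.4728 0.0000; 0.0000 0.8258]  S=[0.2268 -0.0487; -0.0487 0.6964]  K=[-0.9796 0.0763; -0.1499 0.4875]  nu=[-3.1412, 1.6140]  x^+=[-1.0198, -0.9122]  P^+=[0.2488 0.0391; 0.0391 0.2422]
step 2: x^-=[-1.4485, -0.9122]  P^-=[0.4890 0.1489; 0.1489 0.4322]  H_jac=[0.1220 0.0000; 0.0000 0.7909]  S=[0.1273 0.0134; 0.0134 0.6803]  K=[0.4514 0.1643; 0.0902 0.5007]  nu=[1.7525, -0.0520]  x^+=[-0.6659, -0.7802]  P^+=[0.4427 0.0846; 0.0846 0.2595]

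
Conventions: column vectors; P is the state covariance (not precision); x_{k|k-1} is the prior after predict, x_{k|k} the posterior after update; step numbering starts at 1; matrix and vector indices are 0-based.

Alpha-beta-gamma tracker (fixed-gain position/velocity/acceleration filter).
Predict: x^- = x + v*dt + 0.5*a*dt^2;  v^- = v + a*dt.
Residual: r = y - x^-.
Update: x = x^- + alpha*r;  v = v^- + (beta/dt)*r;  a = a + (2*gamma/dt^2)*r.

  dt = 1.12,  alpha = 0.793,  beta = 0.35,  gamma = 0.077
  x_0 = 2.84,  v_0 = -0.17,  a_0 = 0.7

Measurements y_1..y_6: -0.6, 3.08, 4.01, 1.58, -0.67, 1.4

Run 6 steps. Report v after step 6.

v_post = -0.1732

step 1: x_pred=3.0886  r=-3.6886  x^+=0.1635  v^+=-0.5387  a^+=0.2472
step 2: x_pred=-0.2848  r=3.3648  x^+=2.3835  v^+=0.7896  a^+=0.6602
step 3: x_pred=3.6820  r=0.3280  x^+=3.9421  v^+=1.6316  a^+=0.7005
step 4: x_pred=6.2088  r=-4.6288  x^+=2.5382  v^+=0.9697  a^+=0.1322
step 5: x_pred=3.7071  r=-4.3771  x^+=0.2361  v^+=-0.2501  a^+=-0.4051
step 6: x_pred=-0.2981  r=1.6981  x^+=1.0485  v^+=-0.1732  a^+=-0.1967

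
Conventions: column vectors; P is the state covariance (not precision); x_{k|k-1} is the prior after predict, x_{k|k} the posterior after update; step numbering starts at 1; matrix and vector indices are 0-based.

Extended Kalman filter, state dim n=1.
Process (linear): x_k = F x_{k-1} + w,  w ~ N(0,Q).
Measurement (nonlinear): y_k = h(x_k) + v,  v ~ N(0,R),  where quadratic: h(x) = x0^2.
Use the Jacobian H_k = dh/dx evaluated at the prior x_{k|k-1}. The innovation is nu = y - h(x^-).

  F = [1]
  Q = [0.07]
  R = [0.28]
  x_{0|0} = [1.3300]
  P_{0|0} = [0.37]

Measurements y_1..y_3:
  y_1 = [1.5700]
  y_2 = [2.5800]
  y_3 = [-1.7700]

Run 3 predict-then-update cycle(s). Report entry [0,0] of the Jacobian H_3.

step 1: x^-=[1.3300]  P^-=[0.4400]  H_jac=[2.6600]  S=[3.3933]  K=[0.3449]  nu=[-0.1989]  x^+=[1.2614]  P^+=[0.0363]
step 2: x^-=[1.2614]  P^-=[0.1063]  H_jac=[2.5228]  S=[0.9566]  K=[0.2804]  nu=[0.9889]  x^+=[1.5386]  P^+=[0.0311]
step 3: x^-=[1.5386]  P^-=[0.1011]  H_jac=[3.0773]  S=[1.2375]  K=[0.2514]  nu=[-4.1374]  x^+=[0.4983]  P^+=[0.0229]

H_jac[0,0] = 3.0773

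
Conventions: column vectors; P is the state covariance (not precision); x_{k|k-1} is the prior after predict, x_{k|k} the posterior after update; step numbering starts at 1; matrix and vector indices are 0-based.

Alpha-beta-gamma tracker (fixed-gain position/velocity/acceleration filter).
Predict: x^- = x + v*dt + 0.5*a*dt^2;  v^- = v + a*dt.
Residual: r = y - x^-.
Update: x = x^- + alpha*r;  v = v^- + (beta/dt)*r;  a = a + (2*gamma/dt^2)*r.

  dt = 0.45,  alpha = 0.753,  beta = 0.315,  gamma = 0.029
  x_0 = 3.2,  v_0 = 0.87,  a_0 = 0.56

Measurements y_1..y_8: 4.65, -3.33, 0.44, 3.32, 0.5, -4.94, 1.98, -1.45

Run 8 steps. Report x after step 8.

step 1: x_pred=3.6482  r=1.0018  x^+=4.4026  v^+=1.8233  a^+=0.8469
step 2: x_pred=5.3088  r=-8.6388  x^+=-1.1962  v^+=-3.8428  a^+=-1.6274
step 3: x_pred=-3.0902  r=3.5302  x^+=-0.4320  v^+=-2.1039  a^+=-0.6163
step 4: x_pred=-1.4411  r=4.7611  x^+=2.1440  v^+=0.9516  a^+=0.7474
step 5: x_pred=2.6479  r=-2.1479  x^+=1.0305  v^+=-0.2156  a^+=0.1322
step 6: x_pred=0.9469  r=-5.8869  x^+=-3.4859  v^+=-4.2769  a^+=-1.5539
step 7: x_pred=-5.5679  r=7.5479  x^+=0.1157  v^+=0.3073  a^+=0.6080
step 8: x_pred=0.3155  r=-1.7655  x^+=-1.0139  v^+=-0.6549  a^+=0.1023

x_post = -1.0139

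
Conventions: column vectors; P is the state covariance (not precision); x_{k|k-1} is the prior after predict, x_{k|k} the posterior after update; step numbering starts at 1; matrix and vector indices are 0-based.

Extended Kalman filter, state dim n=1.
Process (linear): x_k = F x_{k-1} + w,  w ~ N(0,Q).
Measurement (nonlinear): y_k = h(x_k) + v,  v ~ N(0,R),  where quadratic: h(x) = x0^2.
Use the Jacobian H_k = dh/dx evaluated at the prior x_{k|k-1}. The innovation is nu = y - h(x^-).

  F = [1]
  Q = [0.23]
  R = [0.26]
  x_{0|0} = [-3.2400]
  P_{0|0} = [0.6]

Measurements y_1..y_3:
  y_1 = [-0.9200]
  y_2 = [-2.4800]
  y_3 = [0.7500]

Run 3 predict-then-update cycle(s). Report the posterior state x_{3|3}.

x_post = [-0.2121]

step 1: x^-=[-3.2400]  P^-=[0.8300]  H_jac=[-6.4800]  S=[35.1120]  K=[-0.1532]  nu=[-11.4176]  x^+=[-1.4911]  P^+=[0.0061]
step 2: x^-=[-1.4911]  P^-=[0.2361]  H_jac=[-2.9821]  S=[2.3601]  K=[-0.2984]  nu=[-4.7033]  x^+=[-0.0877]  P^+=[0.0260]
step 3: x^-=[-0.0877]  P^-=[0.2560]  H_jac=[-0.1753]  S=[0.2679]  K=[-0.1676]  nu=[0.7423]  x^+=[-0.2121]  P^+=[0.2485]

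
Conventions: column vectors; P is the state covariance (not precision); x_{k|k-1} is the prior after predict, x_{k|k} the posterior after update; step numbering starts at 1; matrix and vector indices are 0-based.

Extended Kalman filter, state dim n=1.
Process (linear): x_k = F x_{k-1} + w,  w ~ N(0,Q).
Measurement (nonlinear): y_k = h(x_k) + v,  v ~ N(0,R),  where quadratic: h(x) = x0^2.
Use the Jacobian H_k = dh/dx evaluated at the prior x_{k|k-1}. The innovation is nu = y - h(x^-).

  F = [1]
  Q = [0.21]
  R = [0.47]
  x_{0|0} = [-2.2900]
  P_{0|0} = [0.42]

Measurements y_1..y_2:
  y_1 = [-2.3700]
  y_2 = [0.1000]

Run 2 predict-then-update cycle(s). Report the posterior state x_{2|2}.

step 1: x^-=[-2.2900]  P^-=[0.6300]  H_jac=[-4.5800]  S=[13.6851]  K=[-0.2108]  nu=[-7.6141]  x^+=[-0.6846]  P^+=[0.0216]
step 2: x^-=[-0.6846]  P^-=[0.2316]  H_jac=[-1.3693]  S=[0.9043]  K=[-0.3507]  nu=[-0.3687]  x^+=[-0.5553]  P^+=[0.1204]

x_post = [-0.5553]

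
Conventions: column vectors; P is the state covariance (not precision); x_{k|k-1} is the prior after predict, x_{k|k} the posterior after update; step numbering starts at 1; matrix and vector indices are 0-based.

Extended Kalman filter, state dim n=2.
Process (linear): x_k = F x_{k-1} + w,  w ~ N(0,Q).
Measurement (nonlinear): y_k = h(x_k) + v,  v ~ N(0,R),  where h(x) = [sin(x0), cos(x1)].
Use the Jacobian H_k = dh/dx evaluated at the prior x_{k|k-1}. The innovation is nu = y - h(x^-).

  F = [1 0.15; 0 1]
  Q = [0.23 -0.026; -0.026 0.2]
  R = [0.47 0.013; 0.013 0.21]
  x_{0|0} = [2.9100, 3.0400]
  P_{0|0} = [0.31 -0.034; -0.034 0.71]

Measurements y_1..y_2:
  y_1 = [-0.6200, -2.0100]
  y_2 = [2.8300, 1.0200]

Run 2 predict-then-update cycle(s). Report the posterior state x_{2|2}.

x_post = [2.6028, 5.2460]

step 1: x^-=[3.3660, 3.0400]  P^-=[0.5458 0.0465; 0.0465 0.9100]  H_jac=[-0.9749 0.0000; 0.0000 -0.1014]  S=[0.9887 0.0176; 0.0176 0.2194]  K=[-0.5385 0.0217; -0.0384 -0.4176]  nu=[-0.3975, -1.0152]  x^+=[3.5580, 3.4792]  P^+=[0.2593 0.0241; 0.0241 0.8697]
step 2: x^-=[4.0799, 3.4792]  P^-=[0.5161 0.1285; 0.1285 1.0697]  H_jac=[-0.5912 0.0000; 0.0000 0.3313]  S=[0.6504 -0.0122; -0.0122 0.3274]  K=[-0.4670 0.1127; -0.0966 1.0788]  nu=[3.6366, 1.9635]  x^+=[2.6028, 5.2460]  P^+=[0.3688 0.0531; 0.0531 0.6801]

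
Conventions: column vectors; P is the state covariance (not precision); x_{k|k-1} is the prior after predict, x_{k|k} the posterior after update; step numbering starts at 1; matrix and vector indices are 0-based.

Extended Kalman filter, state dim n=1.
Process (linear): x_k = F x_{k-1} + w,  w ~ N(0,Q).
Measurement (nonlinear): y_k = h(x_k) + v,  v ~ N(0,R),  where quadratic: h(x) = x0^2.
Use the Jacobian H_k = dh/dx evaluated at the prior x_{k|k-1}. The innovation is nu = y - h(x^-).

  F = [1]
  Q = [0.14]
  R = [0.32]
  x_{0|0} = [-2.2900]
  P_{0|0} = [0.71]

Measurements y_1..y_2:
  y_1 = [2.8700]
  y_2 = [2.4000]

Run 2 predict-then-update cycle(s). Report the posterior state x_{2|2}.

step 1: x^-=[-2.2900]  P^-=[0.8500]  H_jac=[-4.5800]  S=[18.1499]  K=[-0.2145]  nu=[-2.3741]  x^+=[-1.7808]  P^+=[0.0150]
step 2: x^-=[-1.7808]  P^-=[0.1550]  H_jac=[-3.5616]  S=[2.2859]  K=[-0.2415]  nu=[-0.7712]  x^+=[-1.5946]  P^+=[0.0217]

x_post = [-1.5946]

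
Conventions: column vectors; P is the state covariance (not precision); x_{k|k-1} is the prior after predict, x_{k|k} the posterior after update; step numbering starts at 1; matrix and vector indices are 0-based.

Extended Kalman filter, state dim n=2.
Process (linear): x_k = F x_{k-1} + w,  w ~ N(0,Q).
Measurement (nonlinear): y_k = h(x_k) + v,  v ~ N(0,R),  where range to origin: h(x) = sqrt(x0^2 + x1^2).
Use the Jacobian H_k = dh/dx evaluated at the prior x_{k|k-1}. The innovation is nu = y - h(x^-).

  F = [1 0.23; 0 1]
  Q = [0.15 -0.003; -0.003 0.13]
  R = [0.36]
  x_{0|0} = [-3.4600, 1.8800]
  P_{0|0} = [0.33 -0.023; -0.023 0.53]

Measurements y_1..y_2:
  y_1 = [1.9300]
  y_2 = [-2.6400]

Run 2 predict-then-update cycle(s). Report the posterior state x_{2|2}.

x_post = [0.3133, 0.5268]

step 1: x^-=[-3.0276, 1.8800]  P^-=[0.4975 0.0959; 0.0959 0.6600]  H_jac=[-0.8495 0.5275]  S=[0.8167]  K=[-0.4555; 0.3265]  nu=[-1.6338]  x^+=[-2.2834, 1.3465]  P^+=[0.3280 0.2174; 0.2174 0.5729]
step 2: x^-=[-1.9737, 1.3465]  P^-=[0.6083 0.3461; 0.3461 0.7029]  H_jac=[-0.8261 0.5636]  S=[0.6761]  K=[-0.4547; 0.1630]  nu=[-5.0293]  x^+=[0.3133, 0.5268]  P^+=[0.4685 0.3963; 0.3963 0.6850]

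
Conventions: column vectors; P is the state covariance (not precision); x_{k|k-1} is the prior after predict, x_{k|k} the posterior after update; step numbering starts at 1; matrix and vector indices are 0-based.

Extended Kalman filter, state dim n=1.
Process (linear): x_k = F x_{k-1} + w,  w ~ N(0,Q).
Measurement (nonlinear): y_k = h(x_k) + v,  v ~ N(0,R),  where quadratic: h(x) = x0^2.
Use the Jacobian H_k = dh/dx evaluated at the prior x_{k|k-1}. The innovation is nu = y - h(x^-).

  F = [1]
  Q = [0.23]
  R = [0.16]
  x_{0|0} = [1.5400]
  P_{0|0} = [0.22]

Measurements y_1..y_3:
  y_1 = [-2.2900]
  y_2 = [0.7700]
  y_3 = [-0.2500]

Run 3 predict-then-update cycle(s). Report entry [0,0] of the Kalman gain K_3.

step 1: x^-=[1.5400]  P^-=[0.4500]  H_jac=[3.0800]  S=[4.4289]  K=[0.3129]  nu=[-4.6616]  x^+=[0.0812]  P^+=[0.0163]
step 2: x^-=[0.0812]  P^-=[0.2463]  H_jac=[0.1623]  S=[0.1665]  K=[0.2401]  nu=[0.7634]  x^+=[0.2645]  P^+=[0.2367]
step 3: x^-=[0.2645]  P^-=[0.4667]  H_jac=[0.5290]  S=[0.2906]  K=[0.8495]  nu=[-0.3200]  x^+=[-0.0073]  P^+=[0.2570]

K[0,0] = 0.8495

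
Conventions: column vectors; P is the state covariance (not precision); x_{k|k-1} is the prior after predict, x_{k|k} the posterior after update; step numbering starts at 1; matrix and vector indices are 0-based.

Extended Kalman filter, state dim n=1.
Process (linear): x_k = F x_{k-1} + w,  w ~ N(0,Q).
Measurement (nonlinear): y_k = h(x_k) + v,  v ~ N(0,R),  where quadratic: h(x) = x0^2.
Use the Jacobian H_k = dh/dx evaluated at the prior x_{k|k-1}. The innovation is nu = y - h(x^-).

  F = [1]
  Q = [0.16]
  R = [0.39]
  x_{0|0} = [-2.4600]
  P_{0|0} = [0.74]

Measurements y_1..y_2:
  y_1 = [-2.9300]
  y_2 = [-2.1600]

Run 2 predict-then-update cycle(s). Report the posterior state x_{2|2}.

step 1: x^-=[-2.4600]  P^-=[0.9000]  H_jac=[-4.9200]  S=[22.1758]  K=[-0.1997]  nu=[-8.9816]  x^+=[-0.6666]  P^+=[0.0158]
step 2: x^-=[-0.6666]  P^-=[0.1758]  H_jac=[-1.3332]  S=[0.7025]  K=[-0.3337]  nu=[-2.6043]  x^+=[0.2024]  P^+=[0.0976]

x_post = [0.2024]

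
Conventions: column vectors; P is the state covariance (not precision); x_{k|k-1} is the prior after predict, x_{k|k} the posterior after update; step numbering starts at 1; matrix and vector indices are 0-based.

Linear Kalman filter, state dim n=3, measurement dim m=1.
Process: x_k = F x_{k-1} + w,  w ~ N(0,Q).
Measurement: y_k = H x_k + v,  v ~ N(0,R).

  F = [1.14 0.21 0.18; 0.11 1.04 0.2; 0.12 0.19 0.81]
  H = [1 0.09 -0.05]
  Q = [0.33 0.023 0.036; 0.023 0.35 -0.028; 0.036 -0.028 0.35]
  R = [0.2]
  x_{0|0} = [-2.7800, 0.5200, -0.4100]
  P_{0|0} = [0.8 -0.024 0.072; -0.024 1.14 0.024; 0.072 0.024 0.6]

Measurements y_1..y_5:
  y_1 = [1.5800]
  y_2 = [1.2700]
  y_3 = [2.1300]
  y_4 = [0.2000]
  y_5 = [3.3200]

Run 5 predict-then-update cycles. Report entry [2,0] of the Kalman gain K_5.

step 1: x^-=[-3.1338, 0.1530, -0.5669]  P^-=[1.4593 0.3882 0.3455; 0.3882 1.6244 0.3308; 0.3455 0.3308 0.8166]  S=[1.7068]  K=[0.8653; 0.3034; 0.1960]  nu=[4.6717]  x^+=[0.9087, 1.5705, 0.3486]  P^+=[0.1813 -0.0599 0.0561; -0.0599 1.4672 0.2293; 0.0561 0.2293 0.7511]
step 2: x^-=[1.4284, 1.8030, 0.6898]  P^-=[0.6663 0.3873 0.3142; 0.3873 2.0533 0.5855; 0.3142 0.5855 0.9771]  S=[0.9184]  K=[0.7463; 0.5910; 0.3463]  nu=[-0.2862]  x^+=[1.2148, 1.6338, 0.5907]  P^+=[0.1547 -0.0178 0.0768; -0.0178 1.7325 0.3975; 0.0768 0.3975 0.8670]
step 3: x^-=[1.8343, 1.9509, 0.9347]  P^-=[0.6886 0.5406 0.4022; 0.5406 2.4251 0.8129; 0.4022 0.8129 1.1201]  S=[0.9608]  K=[0.7464; 0.7475; 0.4365]  nu=[0.1668]  x^+=[1.9588, 2.0756, 1.0075]  P^+=[0.1533 0.0045 0.0892; 0.0045 1.8883 0.4994; 0.0892 0.4994 0.9370]
step 4: x^-=[2.8503, 2.5756, 1.4455]  P^-=[0.7194 0.6304 0.4564; 0.6304 2.6444 0.9494; 0.4564 0.9494 1.2064]  S=[1.0032]  K=[0.7510; 0.8183; 0.4800]  nu=[-2.8098]  x^+=[0.7402, 0.2762, 0.0969]  P^+=[0.1537 0.0139 0.0948; 0.0139 1.9726 0.5554; 0.0948 0.5554 0.9753]
step 5: x^-=[0.9193, 0.3881, 0.2198]  P^-=[0.7359 0.6758 0.4843; 0.6758 2.7628 1.0235; 0.4843 1.0235 1.2533]  S=[1.0254]  K=[0.7534; 0.8517; 0.5011]  nu=[2.3768]  x^+=[2.7098, 2.4123, 1.4107]  P^+=[0.1539 0.0179 0.0973; 0.0179 2.0191 0.5860; 0.0973 0.5860 0.9959]

K[2,0] = 0.5011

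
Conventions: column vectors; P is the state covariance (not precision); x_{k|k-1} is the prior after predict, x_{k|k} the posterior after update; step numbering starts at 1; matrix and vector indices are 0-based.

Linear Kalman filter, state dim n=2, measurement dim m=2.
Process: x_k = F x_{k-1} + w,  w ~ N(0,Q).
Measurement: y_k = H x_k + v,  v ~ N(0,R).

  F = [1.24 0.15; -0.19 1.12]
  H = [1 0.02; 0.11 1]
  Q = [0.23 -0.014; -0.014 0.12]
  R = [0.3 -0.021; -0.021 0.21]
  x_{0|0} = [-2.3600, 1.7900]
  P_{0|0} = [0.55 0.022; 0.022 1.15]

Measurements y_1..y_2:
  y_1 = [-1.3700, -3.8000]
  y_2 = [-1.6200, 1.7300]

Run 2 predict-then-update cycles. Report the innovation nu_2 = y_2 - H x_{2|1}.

step 1: x^-=[-2.6579, 2.4532]  P^-=[1.1097 0.0795; 0.0795 1.5731]  S=[1.4136 0.2123; 0.2123 1.8140]  K=[0.7833 0.0195; -0.0533 0.8782]  nu=[1.2388, -5.9608]  x^+=[-1.8038, -2.8480]  P^+=[0.2353 -0.0382; -0.0382 0.1898]
step 2: x^-=[-2.6639, -2.8470]  P^-=[0.5819 -0.0896; -0.0896 0.3828]  S=[0.8785 -0.0391; -0.0391 0.5801]  K=[0.6604 0.0004; -0.0648 0.6385]  nu=[1.1008, 4.8700]  x^+=[-1.9348, 0.1911]  P^+=[0.1988 -0.0356; -0.0356 0.1394]

innov = [1.1008, 4.8700]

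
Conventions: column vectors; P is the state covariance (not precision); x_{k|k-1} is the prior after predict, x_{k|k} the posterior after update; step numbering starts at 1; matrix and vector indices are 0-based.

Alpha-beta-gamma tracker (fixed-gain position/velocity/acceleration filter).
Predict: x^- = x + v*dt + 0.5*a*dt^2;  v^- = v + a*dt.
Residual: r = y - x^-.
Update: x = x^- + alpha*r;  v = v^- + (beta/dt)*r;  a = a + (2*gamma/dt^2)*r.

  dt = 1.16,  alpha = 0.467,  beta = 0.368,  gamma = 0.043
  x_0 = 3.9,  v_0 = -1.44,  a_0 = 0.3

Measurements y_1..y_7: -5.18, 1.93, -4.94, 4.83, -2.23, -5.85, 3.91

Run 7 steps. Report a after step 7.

step 1: x_pred=2.4314  r=-7.6114  x^+=-1.1231  v^+=-3.5067  a^+=-0.1865
step 2: x_pred=-5.3163  r=7.2463  x^+=-1.9323  v^+=-1.4241  a^+=0.2767
step 3: x_pred=-3.3981  r=-1.5419  x^+=-4.1182  v^+=-1.5924  a^+=0.1781
step 4: x_pred=-5.8455  r=10.6755  x^+=-0.8600  v^+=2.0010  a^+=0.8604
step 5: x_pred=2.0400  r=-4.2700  x^+=0.0459  v^+=1.6444  a^+=0.5875
step 6: x_pred=2.3487  r=-8.1987  x^+=-1.4801  v^+=-0.2750  a^+=0.0635
step 7: x_pred=-1.7564  r=5.6664  x^+=0.8898  v^+=1.5963  a^+=0.4257

a_post = 0.4257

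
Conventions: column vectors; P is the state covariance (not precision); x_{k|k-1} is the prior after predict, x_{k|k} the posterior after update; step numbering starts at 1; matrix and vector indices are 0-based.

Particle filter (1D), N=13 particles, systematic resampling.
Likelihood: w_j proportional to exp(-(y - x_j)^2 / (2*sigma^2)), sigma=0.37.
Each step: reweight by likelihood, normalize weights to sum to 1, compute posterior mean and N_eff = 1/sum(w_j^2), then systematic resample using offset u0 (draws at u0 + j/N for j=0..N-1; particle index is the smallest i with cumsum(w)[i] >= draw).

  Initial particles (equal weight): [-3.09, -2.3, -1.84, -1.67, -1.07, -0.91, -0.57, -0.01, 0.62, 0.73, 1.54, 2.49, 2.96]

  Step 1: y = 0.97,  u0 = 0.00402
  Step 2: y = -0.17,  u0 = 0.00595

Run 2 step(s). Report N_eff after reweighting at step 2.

N_eff = 2.9995

step 1: w=[0.0000, 0.0000, 0.0000, 0.0000, 0.0000, 0.0000, 0.0001, 0.0168, 0.3581, 0.4539, 0.1710, 0.0001, 0.0000]  mean=0.8168  Neff=2.7489  idx=[7, 8, 8, 8, 8, 9, 9, 9, 9, 9, 9, 10, 10]
step 2: w=[0.5582, 0.0627, 0.0627, 0.0627, 0.0627, 0.0318, 0.0318, 0.0318, 0.0318, 0.0318, 0.0318, 0.0000, 0.0000]  mean=0.2894  Neff=2.9995  idx=[0, 0, 0, 0, 0, 0, 0, 0, 2, 3, 4, 6, 8]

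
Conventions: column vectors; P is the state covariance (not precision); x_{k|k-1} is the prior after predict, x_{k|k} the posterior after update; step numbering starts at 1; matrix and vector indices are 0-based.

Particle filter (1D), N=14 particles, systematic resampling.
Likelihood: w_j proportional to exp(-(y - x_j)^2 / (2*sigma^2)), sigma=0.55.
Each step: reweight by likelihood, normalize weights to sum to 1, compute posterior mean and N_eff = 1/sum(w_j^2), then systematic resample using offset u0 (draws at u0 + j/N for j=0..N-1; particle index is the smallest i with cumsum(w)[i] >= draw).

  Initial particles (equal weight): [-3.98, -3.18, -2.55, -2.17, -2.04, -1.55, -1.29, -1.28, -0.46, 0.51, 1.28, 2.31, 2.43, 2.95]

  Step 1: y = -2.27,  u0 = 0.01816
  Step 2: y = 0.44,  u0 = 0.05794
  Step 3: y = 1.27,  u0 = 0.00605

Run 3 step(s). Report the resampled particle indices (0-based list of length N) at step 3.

resampled_idx = [0, 4, 5, 5, 6, 7, 8, 8, 9, 10, 11, 11, 12, 13]

step 1: w=[0.0021, 0.0657, 0.2269, 0.2540, 0.2366, 0.1096, 0.0528, 0.0511, 0.0011, 0.0000, 0.0000, 0.0000, 0.0000, 0.0000]  mean=-2.1336  Neff=5.1615  idx=[1, 2, 2, 2, 3, 3, 3, 3, 4, 4, 4, 5, 5, 6]
step 2: w=[0.0000, 0.0000, 0.0000, 0.0000, 0.0013, 0.0013, 0.0013, 0.0013, 0.0038, 0.0038, 0.0038, 0.1416, 0.1416, 0.7003]  mean=-1.3768  Neff=1.8849  idx=[11, 11, 12, 12, 13, 13, 13, 13, 13, 13, 13, 13, 13, 13]
step 3: w=[0.0095, 0.0095, 0.0095, 0.0095, 0.0962, 0.0962, 0.0962, 0.0962, 0.0962, 0.0962, 0.0962, 0.0962, 0.0962, 0.0962]  mean=-1.2999  Neff=10.7659  idx=[0, 4, 5, 5, 6, 7, 8, 8, 9, 10, 11, 11, 12, 13]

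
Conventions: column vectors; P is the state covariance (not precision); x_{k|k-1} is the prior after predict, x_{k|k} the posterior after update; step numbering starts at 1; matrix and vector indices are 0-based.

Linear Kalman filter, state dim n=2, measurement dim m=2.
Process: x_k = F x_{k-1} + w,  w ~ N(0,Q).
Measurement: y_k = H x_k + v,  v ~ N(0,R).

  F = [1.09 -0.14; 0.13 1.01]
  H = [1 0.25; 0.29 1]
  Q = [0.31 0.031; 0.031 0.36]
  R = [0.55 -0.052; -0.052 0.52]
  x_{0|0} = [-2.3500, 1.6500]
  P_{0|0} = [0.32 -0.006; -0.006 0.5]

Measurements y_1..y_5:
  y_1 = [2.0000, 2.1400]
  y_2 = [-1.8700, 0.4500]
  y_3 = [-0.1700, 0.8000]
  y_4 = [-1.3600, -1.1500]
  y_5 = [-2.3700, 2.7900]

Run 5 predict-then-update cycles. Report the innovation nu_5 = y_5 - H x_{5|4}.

innov = [-0.6646, 3.3524]

step 1: x^-=[-2.7925, 1.3610]  P^-=[0.7018 -0.0009; -0.0009 0.8739]  S=[1.3060 0.3691; 0.3691 1.4524]  K=[0.5363 0.0033; -0.0036 0.6024]  nu=[4.4523, 1.5888]  x^+=[-0.3996, 2.3020]  P^+=[0.3249 -0.1204; -0.1204 0.3484]
step 2: x^-=[-0.7579, 2.2731]  P^-=[0.7396 -0.1026; -0.1026 0.6892]  S=[1.2814 0.2248; 0.2248 1.2119]  K=[0.5592 -0.0114; -0.0424 0.5520]  nu=[-1.6804, -1.6033]  x^+=[-1.6792, 1.4593]  P^+=[0.3416 -0.1341; -0.1341 0.3281]
step 3: x^-=[-2.0347, 1.2556]  P^-=[0.7633 -0.1121; -0.1121 0.6653]  S=[1.2988 0.2154; 0.2154 1.1844]  K=[0.5679 -0.0111; -0.0483 0.5430]  nu=[1.5508, 0.1345]  x^+=[-1.1554, 1.2536]  P^+=[0.3469 -0.1359; -0.1359 0.3243]
step 4: x^-=[-1.4349, 1.1160]  P^-=[0.7700 -0.1128; -0.1128 0.6610]  S=[1.3049 0.2155; 0.2155 1.1803]  K=[0.5702 -0.0105; -0.0492 0.5413]  nu=[-0.2041, -1.8498]  x^+=[-1.5318, 0.1247]  P^+=[0.3482 -0.1361; -0.1361 0.3235]
step 5: x^-=[-1.6871, -0.0732]  P^-=[0.7716 -0.1128; -0.1128 0.6601]  S=[1.3064 0.2158; 0.2158 1.1796]  K=[0.5707 -0.0103; -0.0494 0.5409]  nu=[-0.6646, 3.3524]  x^+=[-2.1011, 1.7731]  P^+=[0.3485 -0.1361; -0.1361 0.3233]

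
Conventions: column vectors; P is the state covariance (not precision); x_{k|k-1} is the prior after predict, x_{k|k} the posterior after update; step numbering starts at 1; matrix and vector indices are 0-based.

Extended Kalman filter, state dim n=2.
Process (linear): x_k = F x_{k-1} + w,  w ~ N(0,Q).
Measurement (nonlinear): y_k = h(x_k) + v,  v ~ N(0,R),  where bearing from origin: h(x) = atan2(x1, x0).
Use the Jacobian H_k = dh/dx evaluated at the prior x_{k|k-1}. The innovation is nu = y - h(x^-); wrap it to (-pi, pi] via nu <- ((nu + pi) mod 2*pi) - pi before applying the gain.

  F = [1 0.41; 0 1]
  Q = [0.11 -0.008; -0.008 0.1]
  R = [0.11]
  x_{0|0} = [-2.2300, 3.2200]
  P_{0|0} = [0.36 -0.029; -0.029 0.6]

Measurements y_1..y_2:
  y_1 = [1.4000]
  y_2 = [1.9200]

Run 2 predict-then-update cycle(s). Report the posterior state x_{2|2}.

step 1: x^-=[-0.9098, 3.2200]  P^-=[0.5471 0.2090; 0.2090 0.7000]  H_jac=[-0.2876 -0.0813]  S=[0.1696]  K=[-1.0276; -0.6896]  nu=[-0.4462]  x^+=[-0.4513, 3.5277]  P^+=[0.3679 0.0888; 0.0888 0.6193]
step 2: x^-=[0.9950, 3.5277]  P^-=[0.6549 0.3347; 0.3347 0.7193]  H_jac=[-0.2626 0.0741]  S=[0.1461]  K=[-1.0074; -0.2369]  nu=[0.6241]  x^+=[0.3663, 3.3798]  P^+=[0.5066 0.2998; 0.2998 0.7111]

x_post = [0.3663, 3.3798]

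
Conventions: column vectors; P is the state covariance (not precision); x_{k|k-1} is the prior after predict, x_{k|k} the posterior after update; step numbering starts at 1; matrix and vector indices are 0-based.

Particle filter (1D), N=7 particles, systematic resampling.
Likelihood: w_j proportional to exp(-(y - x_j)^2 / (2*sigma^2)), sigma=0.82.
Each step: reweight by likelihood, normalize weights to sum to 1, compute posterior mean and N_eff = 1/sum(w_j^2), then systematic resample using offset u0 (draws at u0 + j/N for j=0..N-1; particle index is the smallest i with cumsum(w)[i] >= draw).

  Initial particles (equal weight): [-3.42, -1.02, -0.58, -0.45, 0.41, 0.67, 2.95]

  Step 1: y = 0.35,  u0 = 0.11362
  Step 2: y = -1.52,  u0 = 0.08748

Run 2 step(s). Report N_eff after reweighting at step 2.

step 1: w=[0.0000, 0.0745, 0.1581, 0.1869, 0.2999, 0.2787, 0.0020]  mean=0.0637  Neff=4.2905  idx=[2, 3, 3, 4, 4, 5, 5]
step 2: w=[0.3336, 0.2747, 0.2747, 0.0403, 0.0403, 0.0182, 0.0182]  mean=-0.3833  Neff=3.7579  idx=[0, 0, 1, 1, 2, 2, 4]

N_eff = 3.7579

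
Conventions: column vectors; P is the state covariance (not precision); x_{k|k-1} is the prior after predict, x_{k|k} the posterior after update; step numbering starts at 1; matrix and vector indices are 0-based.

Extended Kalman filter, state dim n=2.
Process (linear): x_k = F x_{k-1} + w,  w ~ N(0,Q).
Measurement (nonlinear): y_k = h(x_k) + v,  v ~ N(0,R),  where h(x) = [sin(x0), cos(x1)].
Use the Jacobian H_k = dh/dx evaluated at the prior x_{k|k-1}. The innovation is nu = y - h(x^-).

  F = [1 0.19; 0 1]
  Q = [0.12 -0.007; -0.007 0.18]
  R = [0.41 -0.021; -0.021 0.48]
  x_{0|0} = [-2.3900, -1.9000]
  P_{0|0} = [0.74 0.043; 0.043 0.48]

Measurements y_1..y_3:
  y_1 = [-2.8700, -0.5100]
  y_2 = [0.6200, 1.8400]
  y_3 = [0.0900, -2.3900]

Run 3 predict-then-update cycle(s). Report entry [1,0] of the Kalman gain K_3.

step 1: x^-=[-2.7510, -1.9000]  P^-=[0.8937 0.1272; 0.1272 0.6600]  H_jac=[-0.9247 0.0000; 0.0000 0.9463]  S=[1.1741 -0.1323; -0.1323 1.0710]  K=[-0.7009 0.0258; -0.0350 0.5788]  nu=[-2.4893, -0.1867]  x^+=[-1.0111, -1.9211]  P^+=[0.3114 0.0286; 0.0286 0.2944]
step 2: x^-=[-1.3761, -1.9211]  P^-=[0.4529 0.0776; 0.0776 0.4744]  H_jac=[0.1935 0.0000; 0.0000 0.9393]  S=[0.4270 -0.0069; -0.0069 0.8985]  K=[0.2066 0.0827; 0.0432 0.4962]  nu=[1.6011, 2.1832]  x^+=[-0.8648, -0.7686]  P^+=[0.4288 0.0376; 0.0376 0.2526]
step 3: x^-=[-1.0109, -0.7686]  P^-=[0.5722 0.0786; 0.0786 0.4326]  H_jac=[0.5311 0.0000; 0.0000 0.6951]  S=[0.5714 0.0080; 0.0080 0.6890]  K=[0.5308 0.0731; 0.0670 0.4357]  nu=[0.9373, -3.1089]  x^+=[-0.7407, -2.0602]  P^+=[0.4069 0.0345; 0.0345 0.2988]

K[1,0] = 0.0670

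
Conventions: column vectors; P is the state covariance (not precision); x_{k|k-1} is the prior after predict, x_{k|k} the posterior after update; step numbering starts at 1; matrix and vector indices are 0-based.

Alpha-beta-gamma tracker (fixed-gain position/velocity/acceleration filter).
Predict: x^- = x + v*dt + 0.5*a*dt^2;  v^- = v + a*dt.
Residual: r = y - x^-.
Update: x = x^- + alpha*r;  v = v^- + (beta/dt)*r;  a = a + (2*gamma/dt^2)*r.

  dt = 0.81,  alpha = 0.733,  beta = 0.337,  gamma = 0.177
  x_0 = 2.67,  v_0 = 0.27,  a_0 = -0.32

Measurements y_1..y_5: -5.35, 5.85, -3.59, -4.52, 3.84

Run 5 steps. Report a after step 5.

step 1: x_pred=2.7837  r=-8.1337  x^+=-3.1783  v^+=-3.3732  a^+=-4.7086
step 2: x_pred=-7.4553  r=13.3053  x^+=2.2975  v^+=-1.6515  a^+=2.4703
step 3: x_pred=1.7701  r=-5.3601  x^+=-2.1588  v^+=-1.8807  a^+=-0.4218
step 4: x_pred=-3.8205  r=-0.6995  x^+=-4.3332  v^+=-2.5133  a^+=-0.7992
step 5: x_pred=-6.6312  r=10.4712  x^+=1.0442  v^+=1.1959  a^+=4.8506

a_post = 4.8506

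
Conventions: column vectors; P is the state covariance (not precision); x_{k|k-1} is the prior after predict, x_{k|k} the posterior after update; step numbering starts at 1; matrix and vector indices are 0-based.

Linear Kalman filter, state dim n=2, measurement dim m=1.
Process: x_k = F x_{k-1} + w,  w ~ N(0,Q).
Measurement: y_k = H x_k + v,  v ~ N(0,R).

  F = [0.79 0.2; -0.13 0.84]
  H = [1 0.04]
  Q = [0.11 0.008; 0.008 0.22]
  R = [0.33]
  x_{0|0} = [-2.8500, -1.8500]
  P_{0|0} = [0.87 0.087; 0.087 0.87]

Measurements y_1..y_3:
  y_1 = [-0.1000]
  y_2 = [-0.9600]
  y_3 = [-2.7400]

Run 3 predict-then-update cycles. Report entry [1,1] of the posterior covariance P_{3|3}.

step 1: x^-=[-2.6215, -1.1835]  P^-=[0.7153 0.1203; 0.1203 0.8296]  S=[1.0562]  K=[0.6817; 0.1453]  nu=[2.5688]  x^+=[-0.8702, -0.8103]  P^+=[0.2244 0.0157; 0.0157 0.8073]
step 2: x^-=[-0.8495, -0.5675]  P^-=[0.2873 0.1306; 0.1306 0.7900]  S=[0.6290]  K=[0.4650; 0.2578]  nu=[-0.0878]  x^+=[-0.8903, -0.5901]  P^+=[0.1512 0.0552; 0.0552 0.7482]
step 3: x^-=[-0.8214, -0.3800]  P^-=[0.2518 0.1533; 0.1533 0.7384]  S=[0.5952]  K=[0.4333; 0.3072]  nu=[-1.9034]  x^+=[-1.6461, -0.9648]  P^+=[0.1400 0.0741; 0.0741 0.6822]

P_post[1,1] = 0.6822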